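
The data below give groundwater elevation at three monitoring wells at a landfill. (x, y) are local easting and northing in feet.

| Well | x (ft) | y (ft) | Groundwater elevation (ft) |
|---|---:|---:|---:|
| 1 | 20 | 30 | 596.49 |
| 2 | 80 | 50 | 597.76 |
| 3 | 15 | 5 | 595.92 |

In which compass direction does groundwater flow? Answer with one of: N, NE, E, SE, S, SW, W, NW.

SW

Three-point gradient (reference 1): Δ to 2 = (60, 20, +1.27), Δ to 3 = (-5, -25, -0.57).
∂h/∂x = +0.01454, ∂h/∂y = +0.01989 (det = -1400).
Flow = −∇h = (-0.01454 east, -0.01989 north), which points southwest.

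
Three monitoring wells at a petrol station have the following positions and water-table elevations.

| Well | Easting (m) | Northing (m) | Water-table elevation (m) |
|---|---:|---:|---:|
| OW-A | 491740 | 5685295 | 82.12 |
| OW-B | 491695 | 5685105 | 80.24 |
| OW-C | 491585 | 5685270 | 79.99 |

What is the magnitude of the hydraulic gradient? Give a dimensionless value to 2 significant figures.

Three-point gradient (reference OW-A): Δ to OW-B = (-45, -190, -1.88), Δ to OW-C = (-155, -25, -2.13).
∂h/∂x = +0.01263, ∂h/∂y = +0.006904 (det = -28325).
|∇h| = √(0.01263² + 0.006904²) = 0.01439

0.014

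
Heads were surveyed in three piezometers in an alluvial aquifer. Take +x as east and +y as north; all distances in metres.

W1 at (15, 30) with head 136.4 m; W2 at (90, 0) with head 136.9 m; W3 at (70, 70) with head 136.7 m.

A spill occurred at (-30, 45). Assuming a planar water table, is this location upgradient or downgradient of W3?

downgradient

Taking W1 as reference: W2−W1 = (75, -30, +0.5); W3−W1 = (55, 40, +0.3).
Solve a·Δx + b·Δy = Δh: det = 75·40 − 55·(-30) = 4650.
∂h/∂x = [(+0.5)·40 − (+0.3)·(-30)] / 4650 = +0.006237
∂h/∂y = [75·(+0.3) − 55·(+0.5)] / 4650 = -0.001075
Head at (-30, 45) = 136.4 + (+0.006237)·(-45) + (-0.001075)·(15) = 136.10 m.
That is lower than the 136.7 m at W3, so the point is downgradient.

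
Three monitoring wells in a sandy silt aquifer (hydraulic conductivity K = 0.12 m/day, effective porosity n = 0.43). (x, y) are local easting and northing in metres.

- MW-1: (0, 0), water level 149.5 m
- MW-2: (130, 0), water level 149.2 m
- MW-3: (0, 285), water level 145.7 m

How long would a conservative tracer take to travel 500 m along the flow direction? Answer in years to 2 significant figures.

360 years

∂h/∂x = (149.2 − 149.5) / (130 − 0) = -0.002308
∂h/∂y = (145.7 − 149.5) / (285 − 0) = -0.01333
|∇h| = √(-0.002308² + -0.01333²) = 0.01353
Seepage velocity v = K·i/n = 0.12 × 0.01353 / 0.43 = 0.003776 m/day.
t = 500 / 0.003776 = 1.324e+05 days = 362 years.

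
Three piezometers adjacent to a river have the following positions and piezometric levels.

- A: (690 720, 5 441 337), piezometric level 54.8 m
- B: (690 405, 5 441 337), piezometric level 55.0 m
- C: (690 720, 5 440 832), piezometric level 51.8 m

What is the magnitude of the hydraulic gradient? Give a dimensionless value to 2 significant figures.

0.0060

∂h/∂x = (55.0 − 54.8) / (690405 − 690720) = -0.0006349
∂h/∂y = (51.8 − 54.8) / (5440832 − 5441337) = +0.005941
|∇h| = √(-0.0006349² + 0.005941²) = 0.005975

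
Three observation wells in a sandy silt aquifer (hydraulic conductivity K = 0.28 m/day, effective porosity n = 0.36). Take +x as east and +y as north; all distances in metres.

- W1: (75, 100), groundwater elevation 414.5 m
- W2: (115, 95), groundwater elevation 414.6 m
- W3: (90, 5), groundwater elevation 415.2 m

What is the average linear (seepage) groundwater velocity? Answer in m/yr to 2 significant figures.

2.1 m/yr

Differences from W1: to W2 (Δx, Δy, Δh) = (40, -5, +0.1); to W3 = (15, -95, +0.7).
Solve a·Δx + b·Δy = Δh: det = 40·(-95) − 15·(-5) = -3725.
∂h/∂x = [(+0.1)·(-95) − (+0.7)·(-5)] / -3725 = +0.001611
∂h/∂y = [40·(+0.7) − 15·(+0.1)] / -3725 = -0.007114
|∇h| = √(0.001611² + -0.007114²) = 0.007294
Seepage velocity v = K·i/n = 0.28 × 0.007294 / 0.36 = 0.005673 m/day = 2.072 m/yr.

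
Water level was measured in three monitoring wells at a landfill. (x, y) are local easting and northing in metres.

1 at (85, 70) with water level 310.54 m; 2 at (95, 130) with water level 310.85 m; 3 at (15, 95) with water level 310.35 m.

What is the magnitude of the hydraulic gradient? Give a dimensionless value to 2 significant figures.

0.0062

Differences from 1: to 2 (Δx, Δy, Δh) = (10, 60, +0.31); to 3 = (-70, 25, -0.19).
Solve a·Δx + b·Δy = Δh: det = 10·25 − (-70)·60 = 4450.
∂h/∂x = [(+0.31)·25 − (-0.19)·60] / 4450 = +0.004303
∂h/∂y = [10·(-0.19) − (-70)·(+0.31)] / 4450 = +0.004449
|∇h| = √(0.004303² + 0.004449²) = 0.006189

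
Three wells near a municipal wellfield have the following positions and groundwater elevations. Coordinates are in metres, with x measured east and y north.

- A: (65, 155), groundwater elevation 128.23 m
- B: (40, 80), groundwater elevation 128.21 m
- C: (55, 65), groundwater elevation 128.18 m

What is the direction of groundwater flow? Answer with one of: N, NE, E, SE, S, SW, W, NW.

With h = a·x + b·y + c and A as origin, the differences give:
  (-25)·a + (-75)·b = -0.02
  (-10)·a + (-90)·b = -0.05
Eliminate b (×(-90) and ×(-75), subtract): 1500·a = -1.950 → a = ∂h/∂x = -0.001300
Back-substitute: b = ∂h/∂y = +0.0007000.
Flow = −∇h = (+0.001300 east, -0.0007000 north), which points southeast.

SE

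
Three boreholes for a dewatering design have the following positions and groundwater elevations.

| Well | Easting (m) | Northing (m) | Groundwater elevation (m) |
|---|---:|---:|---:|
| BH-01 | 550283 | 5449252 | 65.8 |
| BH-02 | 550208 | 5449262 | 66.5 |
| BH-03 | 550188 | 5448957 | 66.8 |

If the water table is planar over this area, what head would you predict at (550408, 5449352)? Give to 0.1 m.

Taking BH-01 as reference: BH-02−BH-01 = (-75, 10, +0.7); BH-03−BH-01 = (-95, -295, +1.0).
Determinant of the coordinate differences = (-75)·(-295) − (-95)·10 = 23075.
∂h/∂x = [(+0.7)·(-295) − (+1.0)·10] / 23075 = -0.009382
∂h/∂y = [(-75)·(+1.0) − (-95)·(+0.7)] / 23075 = -0.0003684
h(550408, 5449352) = 65.8 + (-0.009382)·(125) + (-0.0003684)·(100) = 65.8 -1.173 -0.037 = 64.590 m.

64.6 m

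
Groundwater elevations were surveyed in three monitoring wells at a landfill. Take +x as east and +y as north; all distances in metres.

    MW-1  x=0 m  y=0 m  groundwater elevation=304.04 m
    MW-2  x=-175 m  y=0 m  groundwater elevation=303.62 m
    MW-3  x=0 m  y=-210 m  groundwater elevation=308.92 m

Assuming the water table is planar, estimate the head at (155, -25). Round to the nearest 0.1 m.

305.0 m

∂h/∂x = (303.62 − 304.04) / (-175 − 0) = +0.002400
∂h/∂y = (308.92 − 304.04) / (-210 − 0) = -0.02324
h(155, -25) = 304.04 + (+0.002400)·(155) + (-0.02324)·(-25) = 304.04 +0.372 +0.581 = 304.993 m.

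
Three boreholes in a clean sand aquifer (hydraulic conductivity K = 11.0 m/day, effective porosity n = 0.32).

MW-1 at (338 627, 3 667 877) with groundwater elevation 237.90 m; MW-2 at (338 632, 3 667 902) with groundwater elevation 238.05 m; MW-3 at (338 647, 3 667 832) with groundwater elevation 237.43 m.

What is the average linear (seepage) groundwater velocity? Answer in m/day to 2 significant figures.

Differences from MW-1: to MW-2 (Δx, Δy, Δh) = (5, 25, +0.15); to MW-3 = (20, -45, -0.47).
Solve a·Δx + b·Δy = Δh: det = 5·(-45) − 20·25 = -725.
∂h/∂x = [(+0.15)·(-45) − (-0.47)·25] / -725 = -0.006897
∂h/∂y = [5·(-0.47) − 20·(+0.15)] / -725 = +0.007379
|∇h| = √(-0.006897² + 0.007379²) = 0.0101
Seepage velocity v = K·i/n = 11.0 × 0.0101 / 0.32 = 0.3472 m/day.

0.35 m/day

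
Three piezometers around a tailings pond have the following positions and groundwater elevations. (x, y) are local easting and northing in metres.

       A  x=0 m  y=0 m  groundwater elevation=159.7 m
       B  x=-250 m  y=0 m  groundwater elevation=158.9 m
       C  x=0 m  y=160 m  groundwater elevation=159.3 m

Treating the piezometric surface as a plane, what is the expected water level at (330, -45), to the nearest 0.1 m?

∂h/∂x = (158.9 − 159.7) / (-250 − 0) = +0.003200
∂h/∂y = (159.3 − 159.7) / (160 − 0) = -0.002500
h(330, -45) = 159.7 + (+0.003200)·(330) + (-0.002500)·(-45) = 159.7 +1.056 +0.112 = 160.868 m.

160.9 m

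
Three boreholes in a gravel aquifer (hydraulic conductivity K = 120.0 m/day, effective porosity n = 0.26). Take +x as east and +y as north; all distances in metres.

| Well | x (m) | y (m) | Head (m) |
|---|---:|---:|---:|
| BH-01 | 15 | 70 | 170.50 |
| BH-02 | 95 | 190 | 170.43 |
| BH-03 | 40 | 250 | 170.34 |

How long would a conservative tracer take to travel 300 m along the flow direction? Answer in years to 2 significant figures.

Taking BH-01 as reference: BH-02−BH-01 = (80, 120, -0.07); BH-03−BH-01 = (25, 180, -0.16).
Determinant of the coordinate differences = 80·180 − 25·120 = 11400.
∂h/∂x = [(-0.07)·180 − (-0.16)·120] / 11400 = +0.0005789
∂h/∂y = [80·(-0.16) − 25·(-0.07)] / 11400 = -0.0009693
|∇h| = √(0.0005789² + -0.0009693²) = 0.001129
Seepage velocity v = K·i/n = 120.0 × 0.001129 / 0.26 = 0.5211 m/day.
t = 300 / 0.5211 = 575.7 days = 1.58 years.

1.6 years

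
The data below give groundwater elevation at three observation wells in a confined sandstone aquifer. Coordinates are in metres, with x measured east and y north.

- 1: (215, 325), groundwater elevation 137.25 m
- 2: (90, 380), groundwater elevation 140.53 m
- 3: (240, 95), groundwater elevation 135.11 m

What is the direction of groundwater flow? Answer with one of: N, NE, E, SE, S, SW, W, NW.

E

Differences from 1: to 2 (Δx, Δy, Δh) = (-125, 55, +3.28); to 3 = (25, -230, -2.14).
Determinant of the coordinate differences = (-125)·(-230) − 25·55 = 27375.
∂h/∂x = [(+3.28)·(-230) − (-2.14)·55] / 27375 = -0.02326
∂h/∂y = [(-125)·(-2.14) − 25·(+3.28)] / 27375 = +0.006776
Flow = −∇h = (+0.02326 east, -0.006776 north), which points east.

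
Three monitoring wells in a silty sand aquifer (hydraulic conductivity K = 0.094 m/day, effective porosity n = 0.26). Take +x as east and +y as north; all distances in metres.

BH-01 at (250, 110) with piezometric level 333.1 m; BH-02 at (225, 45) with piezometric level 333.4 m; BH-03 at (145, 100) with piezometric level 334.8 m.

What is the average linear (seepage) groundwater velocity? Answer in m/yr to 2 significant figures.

Differences from BH-01: to BH-02 (Δx, Δy, Δh) = (-25, -65, +0.3); to BH-03 = (-105, -10, +1.7).
Determinant of the coordinate differences = (-25)·(-10) − (-105)·(-65) = -6575.
∂h/∂x = [(+0.3)·(-10) − (+1.7)·(-65)] / -6575 = -0.01635
∂h/∂y = [(-25)·(+1.7) − (-105)·(+0.3)] / -6575 = +0.001673
|∇h| = √(-0.01635² + 0.001673²) = 0.01644
Seepage velocity v = K·i/n = 0.094 × 0.01644 / 0.26 = 0.005944 m/day = 2.171 m/yr.

2.2 m/yr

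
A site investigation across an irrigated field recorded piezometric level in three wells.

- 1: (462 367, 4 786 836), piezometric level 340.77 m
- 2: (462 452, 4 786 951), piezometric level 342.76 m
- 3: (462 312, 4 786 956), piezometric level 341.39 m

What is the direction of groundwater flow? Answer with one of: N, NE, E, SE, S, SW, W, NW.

With h = a·x + b·y + c and 1 as origin, the differences give:
  85·a + 115·b = +1.99
  (-55)·a + 120·b = +0.62
Eliminate b (×120 and ×115, subtract): 16525·a = 167.500 → a = ∂h/∂x = +0.01014
Back-substitute: b = ∂h/∂y = +0.009812.
Flow = −∇h = (-0.01014 east, -0.009812 north), which points southwest.

SW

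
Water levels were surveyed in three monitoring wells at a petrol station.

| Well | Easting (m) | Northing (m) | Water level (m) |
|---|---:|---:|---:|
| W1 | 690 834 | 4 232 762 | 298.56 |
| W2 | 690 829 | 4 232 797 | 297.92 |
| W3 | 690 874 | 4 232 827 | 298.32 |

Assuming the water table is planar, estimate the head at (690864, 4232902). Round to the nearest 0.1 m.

Differences from W1: to W2 (Δx, Δy, Δh) = (-5, 35, -0.64); to W3 = (40, 65, -0.24).
Determinant of the coordinate differences = (-5)·65 − 40·35 = -1725.
∂h/∂x = [(-0.64)·65 − (-0.24)·35] / -1725 = +0.01925
∂h/∂y = [(-5)·(-0.24) − 40·(-0.64)] / -1725 = -0.01554
h(690864, 4232902) = 298.56 + (+0.01925)·(30) + (-0.01554)·(140) = 298.56 +0.577 -2.175 = 296.962 m.

297.0 m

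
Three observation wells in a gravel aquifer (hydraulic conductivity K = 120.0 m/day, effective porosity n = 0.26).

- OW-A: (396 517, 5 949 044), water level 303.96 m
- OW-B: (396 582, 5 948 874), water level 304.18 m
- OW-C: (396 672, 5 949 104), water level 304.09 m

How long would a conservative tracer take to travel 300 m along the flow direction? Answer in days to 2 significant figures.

Three-point gradient (reference OW-A): Δ to OW-B = (65, -170, +0.22), Δ to OW-C = (155, 60, +0.13).
∂h/∂x = +0.001167, ∂h/∂y = -0.0008479 (det = 30250).
|∇h| = √(0.001167² + -0.0008479²) = 0.001443
Seepage velocity v = K·i/n = 120.0 × 0.001443 / 0.26 = 0.666 m/day.
t = 300 / 0.666 = 450.5 days.

450 days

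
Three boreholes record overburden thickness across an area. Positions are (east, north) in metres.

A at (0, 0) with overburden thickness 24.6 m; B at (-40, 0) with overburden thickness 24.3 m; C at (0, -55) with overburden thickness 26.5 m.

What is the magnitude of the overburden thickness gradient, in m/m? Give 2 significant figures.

∂d/∂x = (24.3 − 24.6) / (-40 − 0) = +0.007500
∂d/∂y = (26.5 − 24.6) / (-55 − 0) = -0.03455
|∇f| = √(0.007500² + -0.03455²) = 0.03535 m/m

0.035 m/m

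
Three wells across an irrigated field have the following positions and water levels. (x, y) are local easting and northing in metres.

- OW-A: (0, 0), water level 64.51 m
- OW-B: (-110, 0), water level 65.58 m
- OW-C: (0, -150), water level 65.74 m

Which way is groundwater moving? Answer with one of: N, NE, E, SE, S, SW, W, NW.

∂h/∂x = (65.58 − 64.51) / (-110 − 0) = -0.009727
∂h/∂y = (65.74 − 64.51) / (-150 − 0) = -0.008200
Flow = −∇h = (+0.009727 east, +0.008200 north), which points northeast.

NE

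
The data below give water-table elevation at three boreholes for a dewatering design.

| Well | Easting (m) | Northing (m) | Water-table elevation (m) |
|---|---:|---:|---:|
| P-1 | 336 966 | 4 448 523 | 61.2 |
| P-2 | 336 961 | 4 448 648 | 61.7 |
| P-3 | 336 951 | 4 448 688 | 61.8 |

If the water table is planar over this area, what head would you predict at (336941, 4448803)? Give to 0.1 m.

Taking P-1 as reference: P-2−P-1 = (-5, 125, +0.5); P-3−P-1 = (-15, 165, +0.6).
Determinant of the coordinate differences = (-5)·165 − (-15)·125 = 1050.
∂h/∂x = [(+0.5)·165 − (+0.6)·125] / 1050 = +0.007143
∂h/∂y = [(-5)·(+0.6) − (-15)·(+0.5)] / 1050 = +0.004286
h(336941, 4448803) = 61.2 + (+0.007143)·(-25) + (+0.004286)·(280) = 61.2 -0.179 +1.200 = 62.221 m.

62.2 m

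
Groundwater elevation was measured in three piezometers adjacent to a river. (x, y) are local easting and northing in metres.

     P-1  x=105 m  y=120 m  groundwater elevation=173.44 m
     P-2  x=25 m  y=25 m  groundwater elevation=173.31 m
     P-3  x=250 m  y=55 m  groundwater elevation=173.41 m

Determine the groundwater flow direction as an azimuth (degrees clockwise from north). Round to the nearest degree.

Differences from P-1: to P-2 (Δx, Δy, Δh) = (-80, -95, -0.13); to P-3 = (145, -65, -0.03).
Solve a·Δx + b·Δy = Δh: det = (-80)·(-65) − 145·(-95) = 18975.
∂h/∂x = [(-0.13)·(-65) − (-0.03)·(-95)] / 18975 = +0.0002951
∂h/∂y = [(-80)·(-0.03) − 145·(-0.13)] / 18975 = +0.001120
Flow direction (−∇h) has components (-0.0002951 E, -0.001120 N).
Azimuth = atan2(E, N) = atan2(-0.0002951, -0.001120) = 194.8° ≈ 195°.

195°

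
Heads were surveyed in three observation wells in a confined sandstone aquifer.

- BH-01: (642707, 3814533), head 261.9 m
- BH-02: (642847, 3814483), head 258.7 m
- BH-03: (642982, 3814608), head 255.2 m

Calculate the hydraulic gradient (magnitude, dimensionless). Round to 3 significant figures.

With h = a·x + b·y + c and BH-01 as origin, the differences give:
  140·a + (-50)·b = -3.2
  275·a + 75·b = -6.7
Eliminate b (×75 and ×(-50), subtract): 24250·a = -575.00 → a = ∂h/∂x = -0.02371
Back-substitute: b = ∂h/∂y = -0.002392.
|∇h| = √(-0.02371² + -0.002392²) = 0.02383

0.0238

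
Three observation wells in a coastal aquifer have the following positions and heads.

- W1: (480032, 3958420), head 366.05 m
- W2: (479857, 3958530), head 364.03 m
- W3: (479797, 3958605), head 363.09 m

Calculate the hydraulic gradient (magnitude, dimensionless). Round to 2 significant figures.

Taking W1 as reference: W2−W1 = (-175, 110, -2.02); W3−W1 = (-235, 185, -2.96).
Solve a·Δx + b·Δy = Δh: det = (-175)·185 − (-235)·110 = -6525.
∂h/∂x = [(-2.02)·185 − (-2.96)·110] / -6525 = +0.007372
∂h/∂y = [(-175)·(-2.96) − (-235)·(-2.02)] / -6525 = -0.006636
|∇h| = √(0.007372² + -0.006636²) = 0.009919

0.0099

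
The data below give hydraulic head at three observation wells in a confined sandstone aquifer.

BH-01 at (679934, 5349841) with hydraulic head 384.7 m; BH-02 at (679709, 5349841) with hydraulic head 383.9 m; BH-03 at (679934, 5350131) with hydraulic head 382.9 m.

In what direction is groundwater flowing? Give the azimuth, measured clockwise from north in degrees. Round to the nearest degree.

330°

∂h/∂x = (383.9 − 384.7) / (679709 − 679934) = +0.003556
∂h/∂y = (382.9 − 384.7) / (5350131 − 5349841) = -0.006207
Flow direction (−∇h) has components (-0.003556 E, +0.006207 N).
Azimuth = atan2(E, N) = atan2(-0.003556, +0.006207) = 330.2° ≈ 330°.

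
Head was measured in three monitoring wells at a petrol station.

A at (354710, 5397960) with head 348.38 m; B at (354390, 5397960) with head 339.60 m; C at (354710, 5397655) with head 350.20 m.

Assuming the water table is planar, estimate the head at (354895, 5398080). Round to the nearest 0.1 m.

352.7 m

∂h/∂x = (339.60 − 348.38) / (354390 − 354710) = +0.02744
∂h/∂y = (350.20 − 348.38) / (5397655 − 5397960) = -0.005967
h(354895, 5398080) = 348.38 + (+0.02744)·(185) + (-0.005967)·(120) = 348.38 +5.076 -0.716 = 352.740 m.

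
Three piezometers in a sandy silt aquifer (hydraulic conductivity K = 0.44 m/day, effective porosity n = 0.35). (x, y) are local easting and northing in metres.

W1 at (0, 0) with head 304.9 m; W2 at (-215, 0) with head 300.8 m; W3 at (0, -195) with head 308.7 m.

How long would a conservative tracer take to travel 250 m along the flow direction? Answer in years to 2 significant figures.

∂h/∂x = (300.8 − 304.9) / (-215 − 0) = +0.01907
∂h/∂y = (308.7 − 304.9) / (-195 − 0) = -0.01949
|∇h| = √(0.01907² + -0.01949²) = 0.02727
Seepage velocity v = K·i/n = 0.44 × 0.02727 / 0.35 = 0.03428 m/day.
t = 250 / 0.03428 = 7293 days = 20 years.

20 years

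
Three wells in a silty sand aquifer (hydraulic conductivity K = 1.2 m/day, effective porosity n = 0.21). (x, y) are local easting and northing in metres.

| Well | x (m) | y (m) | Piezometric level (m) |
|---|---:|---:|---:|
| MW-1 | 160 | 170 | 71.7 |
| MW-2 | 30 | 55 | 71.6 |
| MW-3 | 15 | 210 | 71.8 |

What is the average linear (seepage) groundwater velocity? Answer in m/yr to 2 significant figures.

Three-point gradient (reference MW-1): Δ to MW-2 = (-130, -115, -0.1), Δ to MW-3 = (-145, 40, +0.1).
∂h/∂x = -0.0003429, ∂h/∂y = +0.001257 (det = -21875).
|∇h| = √(-0.0003429² + 0.001257²) = 0.001303
Seepage velocity v = K·i/n = 1.2 × 0.001303 / 0.21 = 0.007446 m/day = 2.72 m/yr.

2.7 m/yr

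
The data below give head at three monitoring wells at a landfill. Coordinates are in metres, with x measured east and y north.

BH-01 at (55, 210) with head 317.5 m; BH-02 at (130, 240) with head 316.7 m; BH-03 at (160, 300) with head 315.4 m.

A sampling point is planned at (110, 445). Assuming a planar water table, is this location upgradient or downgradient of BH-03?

downgradient

With h = a·x + b·y + c and BH-01 as origin, the differences give:
  75·a + 30·b = -0.8
  105·a + 90·b = -2.1
Eliminate b (×90 and ×30, subtract): 3600·a = -9.00 → a = ∂h/∂x = -0.002500
Back-substitute: b = ∂h/∂y = -0.02042.
Head at (110, 445) = 317.5 + (-0.002500)·(55) + (-0.02042)·(235) = 312.56 m.
That is lower than the 315.4 m at BH-03, so the point is downgradient.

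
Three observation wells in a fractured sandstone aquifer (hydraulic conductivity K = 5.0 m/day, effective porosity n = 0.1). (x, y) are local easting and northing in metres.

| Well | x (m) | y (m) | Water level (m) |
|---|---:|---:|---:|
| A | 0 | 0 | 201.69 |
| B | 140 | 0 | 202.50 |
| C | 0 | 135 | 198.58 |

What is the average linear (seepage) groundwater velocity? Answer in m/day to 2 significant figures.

∂h/∂x = (202.50 − 201.69) / (140 − 0) = +0.005786
∂h/∂y = (198.58 − 201.69) / (135 − 0) = -0.02304
|∇h| = √(0.005786² + -0.02304²) = 0.02376
Seepage velocity v = K·i/n = 5.0 × 0.02376 / 0.1 = 1.188 m/day.

1.2 m/day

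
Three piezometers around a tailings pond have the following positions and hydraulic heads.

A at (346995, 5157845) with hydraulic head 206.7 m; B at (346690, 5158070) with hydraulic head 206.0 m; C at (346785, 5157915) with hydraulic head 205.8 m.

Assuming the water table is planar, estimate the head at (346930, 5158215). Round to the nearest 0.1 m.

208.1 m

Differences from A: to B (Δx, Δy, Δh) = (-305, 225, -0.7); to C = (-210, 70, -0.9).
Solve a·Δx + b·Δy = Δh: det = (-305)·70 − (-210)·225 = 25900.
∂h/∂x = [(-0.7)·70 − (-0.9)·225] / 25900 = +0.005927
∂h/∂y = [(-305)·(-0.9) − (-210)·(-0.7)] / 25900 = +0.004923
h(346930, 5158215) = 206.7 + (+0.005927)·(-65) + (+0.004923)·(370) = 206.7 -0.385 +1.821 = 208.136 m.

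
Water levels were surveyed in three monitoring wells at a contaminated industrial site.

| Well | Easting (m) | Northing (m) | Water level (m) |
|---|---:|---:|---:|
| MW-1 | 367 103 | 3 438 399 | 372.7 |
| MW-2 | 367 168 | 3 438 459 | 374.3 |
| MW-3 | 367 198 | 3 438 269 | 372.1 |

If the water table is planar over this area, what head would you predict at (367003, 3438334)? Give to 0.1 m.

With h = a·x + b·y + c and MW-1 as origin, the differences give:
  65·a + 60·b = +1.6
  95·a + (-130)·b = -0.6
Eliminate b (×(-130) and ×60, subtract): -14150·a = -172.00 → a = ∂h/∂x = +0.01216
Back-substitute: b = ∂h/∂y = +0.01350.
h(367003, 3438334) = 372.7 + (+0.01216)·(-100) + (+0.01350)·(-65) = 372.7 -1.216 -0.877 = 370.607 m.

370.6 m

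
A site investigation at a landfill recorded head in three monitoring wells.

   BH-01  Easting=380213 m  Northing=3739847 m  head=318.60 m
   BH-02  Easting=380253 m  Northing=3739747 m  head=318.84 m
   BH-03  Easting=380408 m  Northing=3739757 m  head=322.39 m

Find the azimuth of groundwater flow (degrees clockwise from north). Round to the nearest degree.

Differences from BH-01: to BH-02 (Δx, Δy, Δh) = (40, -100, +0.24); to BH-03 = (195, -90, +3.79).
Solve a·Δx + b·Δy = Δh: det = 40·(-90) − 195·(-100) = 15900.
∂h/∂x = [(+0.24)·(-90) − (+3.79)·(-100)] / 15900 = +0.02248
∂h/∂y = [40·(+3.79) − 195·(+0.24)] / 15900 = +0.006591
Flow direction (−∇h) has components (-0.02248 E, -0.006591 N).
Azimuth = atan2(E, N) = atan2(-0.02248, -0.006591) = 253.7° ≈ 254°.

254°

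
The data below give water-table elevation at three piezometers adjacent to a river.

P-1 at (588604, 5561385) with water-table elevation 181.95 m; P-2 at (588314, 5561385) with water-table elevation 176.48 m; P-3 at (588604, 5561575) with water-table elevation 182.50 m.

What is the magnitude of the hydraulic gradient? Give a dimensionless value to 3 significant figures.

0.0191

∂h/∂x = (176.48 − 181.95) / (588314 − 588604) = +0.01886
∂h/∂y = (182.50 − 181.95) / (5561575 − 5561385) = +0.002895
|∇h| = √(0.01886² + 0.002895²) = 0.01908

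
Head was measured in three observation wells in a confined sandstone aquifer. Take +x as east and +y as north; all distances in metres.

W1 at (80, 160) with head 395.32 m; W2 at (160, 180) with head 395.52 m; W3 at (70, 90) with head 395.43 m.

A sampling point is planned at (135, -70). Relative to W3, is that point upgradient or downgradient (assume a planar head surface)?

Three-point gradient (reference W1): Δ to W2 = (80, 20, +0.20), Δ to W3 = (-10, -70, +0.11).
∂h/∂x = +0.003000, ∂h/∂y = -0.002000 (det = -5400).
Head at (135, -70) = 395.32 + (+0.003000)·(55) + (-0.002000)·(-230) = 395.95 m.
That is higher than the 395.43 m at W3, so the point is upgradient.

upgradient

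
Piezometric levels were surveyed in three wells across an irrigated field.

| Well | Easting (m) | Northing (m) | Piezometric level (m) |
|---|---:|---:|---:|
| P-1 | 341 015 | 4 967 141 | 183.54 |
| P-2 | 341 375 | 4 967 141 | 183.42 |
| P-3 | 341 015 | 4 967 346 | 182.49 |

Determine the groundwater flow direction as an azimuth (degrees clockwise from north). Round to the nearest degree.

004°

∂h/∂x = (183.42 − 183.54) / (341375 − 341015) = -0.0003333
∂h/∂y = (182.49 − 183.54) / (4967346 − 4967141) = -0.005122
Flow direction (−∇h) has components (+0.0003333 E, +0.005122 N).
Azimuth = atan2(E, N) = atan2(+0.0003333, +0.005122) = 3.7° ≈ 004°.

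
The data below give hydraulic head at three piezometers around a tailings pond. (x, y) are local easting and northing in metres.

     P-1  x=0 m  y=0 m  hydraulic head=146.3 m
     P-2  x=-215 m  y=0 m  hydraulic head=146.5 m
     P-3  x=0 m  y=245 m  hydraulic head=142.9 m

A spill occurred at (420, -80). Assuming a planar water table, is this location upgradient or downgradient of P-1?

∂h/∂x = (146.5 − 146.3) / (-215 − 0) = -0.0009302
∂h/∂y = (142.9 − 146.3) / (245 − 0) = -0.01388
Head at (420, -80) = 146.3 + (-0.0009302)·(420) + (-0.01388)·(-80) = 147.02 m.
That is higher than the 146.3 m at P-1, so the point is upgradient.

upgradient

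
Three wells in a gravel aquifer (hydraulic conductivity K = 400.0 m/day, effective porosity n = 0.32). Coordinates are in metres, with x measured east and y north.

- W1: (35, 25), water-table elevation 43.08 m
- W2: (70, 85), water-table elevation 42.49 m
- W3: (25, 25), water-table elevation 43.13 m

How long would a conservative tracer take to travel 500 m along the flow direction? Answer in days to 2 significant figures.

47 days

Taking W1 as reference: W2−W1 = (35, 60, -0.59); W3−W1 = (-10, 0, +0.05).
Solve a·Δx + b·Δy = Δh: det = 35·0 − (-10)·60 = 600.
∂h/∂x = [(-0.59)·0 − (+0.05)·60] / 600 = -0.005000
∂h/∂y = [35·(+0.05) − (-10)·(-0.59)] / 600 = -0.006917
|∇h| = √(-0.005000² + -0.006917²) = 0.008535
Seepage velocity v = K·i/n = 400.0 × 0.008535 / 0.32 = 10.67 m/day.
t = 500 / 10.67 = 46.86 days.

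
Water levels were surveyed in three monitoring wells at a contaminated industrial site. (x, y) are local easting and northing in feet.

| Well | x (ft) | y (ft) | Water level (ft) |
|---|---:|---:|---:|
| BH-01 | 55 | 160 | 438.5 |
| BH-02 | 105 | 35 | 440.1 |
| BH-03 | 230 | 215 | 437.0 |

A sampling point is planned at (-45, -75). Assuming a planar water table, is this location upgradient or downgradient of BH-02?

Three-point gradient (reference BH-01): Δ to BH-02 = (50, -125, +1.6), Δ to BH-03 = (175, 55, -1.5).
∂h/∂x = -0.004041, ∂h/∂y = -0.01442 (det = 24625).
Head at (-45, -75) = 438.5 + (-0.004041)·(-100) + (-0.01442)·(-235) = 442.29 ft.
That is higher than the 440.1 ft at BH-02, so the point is upgradient.

upgradient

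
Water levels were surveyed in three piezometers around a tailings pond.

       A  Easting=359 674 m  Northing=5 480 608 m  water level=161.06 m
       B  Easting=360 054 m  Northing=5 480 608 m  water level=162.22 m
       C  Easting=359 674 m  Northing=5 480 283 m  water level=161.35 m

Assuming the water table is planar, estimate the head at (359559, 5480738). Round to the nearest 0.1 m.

160.6 m

∂h/∂x = (162.22 − 161.06) / (360054 − 359674) = +0.003053
∂h/∂y = (161.35 − 161.06) / (5480283 − 5480608) = -0.0008923
h(359559, 5480738) = 161.06 + (+0.003053)·(-115) + (-0.0008923)·(130) = 161.06 -0.351 -0.116 = 160.593 m.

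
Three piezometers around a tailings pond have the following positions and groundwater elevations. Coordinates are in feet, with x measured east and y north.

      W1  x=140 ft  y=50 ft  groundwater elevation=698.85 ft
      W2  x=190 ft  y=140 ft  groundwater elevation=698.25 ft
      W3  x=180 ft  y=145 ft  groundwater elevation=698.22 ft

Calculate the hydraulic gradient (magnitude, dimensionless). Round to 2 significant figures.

0.0065

Taking W1 as reference: W2−W1 = (50, 90, -0.60); W3−W1 = (40, 95, -0.63).
Solve a·Δx + b·Δy = Δh: det = 50·95 − 40·90 = 1150.
∂h/∂x = [(-0.60)·95 − (-0.63)·90] / 1150 = -0.0002609
∂h/∂y = [50·(-0.63) − 40·(-0.60)] / 1150 = -0.006522
|∇h| = √(-0.0002609² + -0.006522²) = 0.006527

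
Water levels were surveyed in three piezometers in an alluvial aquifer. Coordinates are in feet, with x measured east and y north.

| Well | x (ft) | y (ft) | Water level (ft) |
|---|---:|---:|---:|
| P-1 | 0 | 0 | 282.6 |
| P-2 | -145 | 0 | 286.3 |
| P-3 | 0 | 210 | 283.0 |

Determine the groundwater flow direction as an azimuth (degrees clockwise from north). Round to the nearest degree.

∂h/∂x = (286.3 − 282.6) / (-145 − 0) = -0.02552
∂h/∂y = (283.0 − 282.6) / (210 − 0) = +0.001905
Flow direction (−∇h) has components (+0.02552 E, -0.001905 N).
Azimuth = atan2(E, N) = atan2(+0.02552, -0.001905) = 94.3° ≈ 094°.

094°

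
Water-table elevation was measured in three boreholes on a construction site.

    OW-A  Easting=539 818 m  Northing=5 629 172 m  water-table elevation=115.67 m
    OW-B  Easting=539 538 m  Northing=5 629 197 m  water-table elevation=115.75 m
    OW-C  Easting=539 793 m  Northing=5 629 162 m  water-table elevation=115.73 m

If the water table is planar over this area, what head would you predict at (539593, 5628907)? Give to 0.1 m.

117.0 m

With h = a·x + b·y + c and OW-A as origin, the differences give:
  (-280)·a + 25·b = +0.08
  (-25)·a + (-10)·b = +0.06
Eliminate b (×(-10) and ×25, subtract): 3425·a = -2.300 → a = ∂h/∂x = -0.0006715
Back-substitute: b = ∂h/∂y = -0.004321.
h(539593, 5628907) = 115.67 + (-0.0006715)·(-225) + (-0.004321)·(-265) = 115.67 +0.151 +1.145 = 116.966 m.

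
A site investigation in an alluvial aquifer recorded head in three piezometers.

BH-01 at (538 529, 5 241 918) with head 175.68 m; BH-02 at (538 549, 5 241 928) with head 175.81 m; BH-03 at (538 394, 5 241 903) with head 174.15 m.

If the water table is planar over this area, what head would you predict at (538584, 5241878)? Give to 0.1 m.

Taking BH-01 as reference: BH-02−BH-01 = (20, 10, +0.13); BH-03−BH-01 = (-135, -15, -1.53).
Solve a·Δx + b·Δy = Δh: det = 20·(-15) − (-135)·10 = 1050.
∂h/∂x = [(+0.13)·(-15) − (-1.53)·10] / 1050 = +0.01271
∂h/∂y = [20·(-1.53) − (-135)·(+0.13)] / 1050 = -0.01243
h(538584, 5241878) = 175.68 + (+0.01271)·(55) + (-0.01243)·(-40) = 175.68 +0.699 +0.497 = 176.876 m.

176.9 m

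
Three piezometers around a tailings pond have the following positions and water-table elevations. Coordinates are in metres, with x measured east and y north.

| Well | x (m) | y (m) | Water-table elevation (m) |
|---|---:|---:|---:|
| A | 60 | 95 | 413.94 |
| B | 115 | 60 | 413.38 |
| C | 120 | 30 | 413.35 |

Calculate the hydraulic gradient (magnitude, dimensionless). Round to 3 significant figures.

0.0107

With h = a·x + b·y + c and A as origin, the differences give:
  55·a + (-35)·b = -0.56
  60·a + (-65)·b = -0.59
Eliminate b (×(-65) and ×(-35), subtract): -1475·a = 15.750 → a = ∂h/∂x = -0.01068
Back-substitute: b = ∂h/∂y = -0.0007797.
|∇h| = √(-0.01068² + -0.0007797²) = 0.01071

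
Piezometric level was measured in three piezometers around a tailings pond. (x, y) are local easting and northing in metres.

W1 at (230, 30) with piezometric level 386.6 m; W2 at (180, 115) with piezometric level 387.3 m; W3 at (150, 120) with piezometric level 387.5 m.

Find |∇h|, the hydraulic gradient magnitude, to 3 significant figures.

0.00757

With h = a·x + b·y + c and W1 as origin, the differences give:
  (-50)·a + 85·b = +0.7
  (-80)·a + 90·b = +0.9
Eliminate b (×90 and ×85, subtract): 2300·a = -13.50 → a = ∂h/∂x = -0.005870
Back-substitute: b = ∂h/∂y = +0.004783.
|∇h| = √(-0.005870² + 0.004783²) = 0.007572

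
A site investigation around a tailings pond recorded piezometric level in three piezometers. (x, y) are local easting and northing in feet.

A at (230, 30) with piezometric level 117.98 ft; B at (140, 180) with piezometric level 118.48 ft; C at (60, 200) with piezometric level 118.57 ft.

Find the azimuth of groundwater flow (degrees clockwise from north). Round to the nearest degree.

Taking A as reference: B−A = (-90, 150, +0.50); C−A = (-170, 170, +0.59).
Determinant of the coordinate differences = (-90)·170 − (-170)·150 = 10200.
∂h/∂x = [(+0.50)·170 − (+0.59)·150] / 10200 = -0.0003431
∂h/∂y = [(-90)·(+0.59) − (-170)·(+0.50)] / 10200 = +0.003127
Flow direction (−∇h) has components (+0.0003431 E, -0.003127 N).
Azimuth = atan2(E, N) = atan2(+0.0003431, -0.003127) = 173.7° ≈ 174°.

174°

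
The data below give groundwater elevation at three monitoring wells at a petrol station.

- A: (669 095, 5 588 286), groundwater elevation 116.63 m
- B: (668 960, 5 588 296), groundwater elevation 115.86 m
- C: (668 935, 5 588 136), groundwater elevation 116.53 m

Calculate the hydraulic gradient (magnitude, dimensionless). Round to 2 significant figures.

Differences from A: to B (Δx, Δy, Δh) = (-135, 10, -0.77); to C = (-160, -150, -0.10).
Determinant of the coordinate differences = (-135)·(-150) − (-160)·10 = 21850.
∂h/∂x = [(-0.77)·(-150) − (-0.10)·10] / 21850 = +0.005332
∂h/∂y = [(-135)·(-0.10) − (-160)·(-0.77)] / 21850 = -0.005021
|∇h| = √(0.005332² + -0.005021²) = 0.007324

0.0073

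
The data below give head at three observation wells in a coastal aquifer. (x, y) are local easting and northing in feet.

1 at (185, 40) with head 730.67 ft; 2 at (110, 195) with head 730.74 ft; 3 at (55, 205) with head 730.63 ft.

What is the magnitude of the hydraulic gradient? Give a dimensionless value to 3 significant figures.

0.00276

With h = a·x + b·y + c and 1 as origin, the differences give:
  (-75)·a + 155·b = +0.07
  (-130)·a + 165·b = -0.04
Eliminate b (×165 and ×155, subtract): 7775·a = 17.750 → a = ∂h/∂x = +0.002283
Back-substitute: b = ∂h/∂y = +0.001556.
|∇h| = √(0.002283² + 0.001556²) = 0.002763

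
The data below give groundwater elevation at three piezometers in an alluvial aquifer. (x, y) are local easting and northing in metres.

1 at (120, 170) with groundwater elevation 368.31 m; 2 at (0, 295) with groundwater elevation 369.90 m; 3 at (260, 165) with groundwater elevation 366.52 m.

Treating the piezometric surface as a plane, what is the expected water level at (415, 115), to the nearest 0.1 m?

364.5 m

With h = a·x + b·y + c and 1 as origin, the differences give:
  (-120)·a + 125·b = +1.59
  140·a + (-5)·b = -1.79
Eliminate b (×(-5) and ×125, subtract): -16900·a = 215.800 → a = ∂h/∂x = -0.01277
Back-substitute: b = ∂h/∂y = +0.0004615.
h(415, 115) = 368.31 + (-0.01277)·(295) + (+0.0004615)·(-55) = 368.31 -3.767 -0.025 = 364.518 m.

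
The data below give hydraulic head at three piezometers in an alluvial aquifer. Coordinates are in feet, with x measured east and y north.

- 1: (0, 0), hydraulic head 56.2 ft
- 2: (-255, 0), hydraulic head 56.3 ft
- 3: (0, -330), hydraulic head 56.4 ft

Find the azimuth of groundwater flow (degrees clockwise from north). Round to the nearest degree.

∂h/∂x = (56.3 − 56.2) / (-255 − 0) = -0.0003922
∂h/∂y = (56.4 − 56.2) / (-330 − 0) = -0.0006061
Flow direction (−∇h) has components (+0.0003922 E, +0.0006061 N).
Azimuth = atan2(E, N) = atan2(+0.0003922, +0.0006061) = 32.9° ≈ 033°.

033°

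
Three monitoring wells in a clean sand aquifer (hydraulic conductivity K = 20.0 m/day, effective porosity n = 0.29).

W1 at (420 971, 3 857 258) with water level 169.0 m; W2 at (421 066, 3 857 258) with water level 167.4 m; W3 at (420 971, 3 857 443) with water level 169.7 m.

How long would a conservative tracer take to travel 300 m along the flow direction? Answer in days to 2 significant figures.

250 days

∂h/∂x = (167.4 − 169.0) / (421066 − 420971) = -0.01684
∂h/∂y = (169.7 − 169.0) / (3857443 − 3857258) = +0.003784
|∇h| = √(-0.01684² + 0.003784²) = 0.01726
Seepage velocity v = K·i/n = 20.0 × 0.01726 / 0.29 = 1.19 m/day.
t = 300 / 1.19 = 252.1 days.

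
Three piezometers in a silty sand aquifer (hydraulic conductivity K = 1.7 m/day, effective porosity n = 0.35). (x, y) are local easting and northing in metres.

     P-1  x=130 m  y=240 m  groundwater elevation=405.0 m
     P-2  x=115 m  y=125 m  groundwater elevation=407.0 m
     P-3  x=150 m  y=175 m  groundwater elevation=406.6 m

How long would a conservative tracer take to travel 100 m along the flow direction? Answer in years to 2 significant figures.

2.2 years

Taking P-1 as reference: P-2−P-1 = (-15, -115, +2.0); P-3−P-1 = (20, -65, +1.6).
Solve a·Δx + b·Δy = Δh: det = (-15)·(-65) − 20·(-115) = 3275.
∂h/∂x = [(+2.0)·(-65) − (+1.6)·(-115)] / 3275 = +0.01649
∂h/∂y = [(-15)·(+1.6) − 20·(+2.0)] / 3275 = -0.01954
|∇h| = √(0.01649² + -0.01954²) = 0.02557
Seepage velocity v = K·i/n = 1.7 × 0.02557 / 0.35 = 0.1242 m/day.
t = 100 / 0.1242 = 805.2 days = 2.2 years.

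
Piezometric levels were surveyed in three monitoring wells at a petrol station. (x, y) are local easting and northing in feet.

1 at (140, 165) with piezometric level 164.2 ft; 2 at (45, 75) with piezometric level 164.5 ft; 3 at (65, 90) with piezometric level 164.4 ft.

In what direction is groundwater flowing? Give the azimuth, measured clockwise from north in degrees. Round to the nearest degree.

With h = a·x + b·y + c and 1 as origin, the differences give:
  (-95)·a + (-90)·b = +0.3
  (-75)·a + (-75)·b = +0.2
Eliminate b (×(-75) and ×(-90), subtract): 375·a = -4.50 → a = ∂h/∂x = -0.01200
Back-substitute: b = ∂h/∂y = +0.009333.
Flow direction (−∇h) has components (+0.01200 E, -0.009333 N).
Azimuth = atan2(E, N) = atan2(+0.01200, -0.009333) = 127.9° ≈ 128°.

128°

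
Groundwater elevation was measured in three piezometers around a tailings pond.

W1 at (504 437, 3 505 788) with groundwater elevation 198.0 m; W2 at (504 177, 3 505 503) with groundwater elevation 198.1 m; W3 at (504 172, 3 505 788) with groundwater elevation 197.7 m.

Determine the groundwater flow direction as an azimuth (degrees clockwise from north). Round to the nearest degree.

With h = a·x + b·y + c and W1 as origin, the differences give:
  (-260)·a + (-285)·b = +0.1
  (-265)·a + 0·b = -0.3
Eliminate b (×0 and ×(-285), subtract): -75525·a = -85.50 → a = ∂h/∂x = +0.001132
Back-substitute: b = ∂h/∂y = -0.001384.
Flow direction (−∇h) has components (-0.001132 E, +0.001384 N).
Azimuth = atan2(E, N) = atan2(-0.001132, +0.001384) = 320.7° ≈ 321°.

321°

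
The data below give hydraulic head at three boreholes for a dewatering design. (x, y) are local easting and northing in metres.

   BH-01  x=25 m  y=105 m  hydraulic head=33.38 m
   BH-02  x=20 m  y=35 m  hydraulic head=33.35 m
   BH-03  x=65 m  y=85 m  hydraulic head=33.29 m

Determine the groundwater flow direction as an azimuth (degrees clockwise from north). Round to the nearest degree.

106°

Taking BH-01 as reference: BH-02−BH-01 = (-5, -70, -0.03); BH-03−BH-01 = (40, -20, -0.09).
Determinant of the coordinate differences = (-5)·(-20) − 40·(-70) = 2900.
∂h/∂x = [(-0.03)·(-20) − (-0.09)·(-70)] / 2900 = -0.001966
∂h/∂y = [(-5)·(-0.09) − 40·(-0.03)] / 2900 = +0.0005690
Flow direction (−∇h) has components (+0.001966 E, -0.0005690 N).
Azimuth = atan2(E, N) = atan2(+0.001966, -0.0005690) = 106.1° ≈ 106°.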